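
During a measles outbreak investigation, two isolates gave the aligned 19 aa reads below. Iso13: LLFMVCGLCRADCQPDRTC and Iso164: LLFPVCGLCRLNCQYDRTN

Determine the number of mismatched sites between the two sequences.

The sequences differ at positions 4 (M/P), 11 (A/L), 12 (D/N), 15 (P/Y), 19 (C/N).
That gives 5 mismatches out of 19 aligned sites, so the Hamming distance is 5.

5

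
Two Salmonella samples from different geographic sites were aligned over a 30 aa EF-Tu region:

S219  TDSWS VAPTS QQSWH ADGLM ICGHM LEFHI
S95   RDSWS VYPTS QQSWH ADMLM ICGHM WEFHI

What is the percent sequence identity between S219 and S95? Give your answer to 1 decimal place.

The sequences differ at positions 1 (T/R), 7 (A/Y), 18 (G/M), 26 (L/W).
26 of the 30 sites match, so the percent identity is 26/30 × 100 = 86.7%.

86.7%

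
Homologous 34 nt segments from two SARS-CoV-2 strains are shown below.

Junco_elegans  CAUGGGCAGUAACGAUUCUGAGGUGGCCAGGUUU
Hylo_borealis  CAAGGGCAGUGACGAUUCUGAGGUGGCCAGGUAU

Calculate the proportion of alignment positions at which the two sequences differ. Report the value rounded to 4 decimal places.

Mismatches occur at site 3 (U↔A), site 11 (A↔G), site 33 (U↔A).
There are 3 differences over 34 sites, so p = 3/34 = 0.0882.

0.0882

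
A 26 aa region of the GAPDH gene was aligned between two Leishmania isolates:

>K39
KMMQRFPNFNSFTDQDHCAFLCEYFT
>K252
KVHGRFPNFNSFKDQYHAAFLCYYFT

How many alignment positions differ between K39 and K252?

Differing sites — 2:M/V; 3:M/H; 4:Q/G; 13:T/K; 16:D/Y; 18:C/A; 23:E/Y.
That gives 7 mismatches out of 26 aligned sites, so the Hamming distance is 7.

7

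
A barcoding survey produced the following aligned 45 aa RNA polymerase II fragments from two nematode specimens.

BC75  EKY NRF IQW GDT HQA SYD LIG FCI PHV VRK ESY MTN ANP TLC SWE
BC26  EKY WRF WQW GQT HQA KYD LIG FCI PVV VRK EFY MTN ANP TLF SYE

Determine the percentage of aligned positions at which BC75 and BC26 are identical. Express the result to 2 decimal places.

82.22%

The sequences differ at positions 4 (N/W), 7 (I/W), 11 (D/Q), 16 (S/K), 26 (H/V), 32 (S/F), 42 (C/F), 44 (W/Y).
37 of the 45 sites match, so the percent identity is 37/45 × 100 = 82.22%.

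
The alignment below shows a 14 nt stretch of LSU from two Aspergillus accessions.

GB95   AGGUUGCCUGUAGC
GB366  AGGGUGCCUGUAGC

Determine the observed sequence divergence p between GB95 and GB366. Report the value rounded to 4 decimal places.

0.0714

Differing sites — 4:U/G.
There are 1 differences over 14 sites, so p = 1/14 = 0.0714.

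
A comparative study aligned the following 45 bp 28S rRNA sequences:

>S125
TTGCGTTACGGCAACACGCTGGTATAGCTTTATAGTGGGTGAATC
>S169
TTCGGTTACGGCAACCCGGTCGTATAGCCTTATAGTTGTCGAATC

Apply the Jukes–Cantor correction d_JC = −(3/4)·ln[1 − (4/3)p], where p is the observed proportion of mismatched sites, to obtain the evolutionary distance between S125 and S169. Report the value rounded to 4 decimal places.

Mismatches occur at site 3 (G→C), site 4 (C→G), site 16 (A→C), site 19 (C→G), site 21 (G→C), site 29 (T→C), site 37 (G→T), site 39 (G→T), site 40 (T→C).
p = 9/45 = 0.200000.
d = −0.75 · ln(1 − (4/3)·0.200000) = −0.75 · ln(0.733333) = −0.75 · (-0.310155) = 0.2326.

0.2326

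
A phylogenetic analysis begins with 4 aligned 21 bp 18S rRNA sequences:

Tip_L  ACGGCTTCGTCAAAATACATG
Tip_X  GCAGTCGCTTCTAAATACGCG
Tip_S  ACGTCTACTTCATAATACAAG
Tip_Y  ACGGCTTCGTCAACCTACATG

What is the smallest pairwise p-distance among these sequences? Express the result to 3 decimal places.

0.095

Pairwise Hamming distances:
  Tip_L vs Tip_X: 9
  Tip_L vs Tip_S: 5
  Tip_L vs Tip_Y: 2
  Tip_X vs Tip_S: 10
  Tip_X vs Tip_Y: 11
  Tip_S vs Tip_Y: 7
The smallest is 2 mismatches, between Tip_L and Tip_Y; p = 2/21 = 0.095.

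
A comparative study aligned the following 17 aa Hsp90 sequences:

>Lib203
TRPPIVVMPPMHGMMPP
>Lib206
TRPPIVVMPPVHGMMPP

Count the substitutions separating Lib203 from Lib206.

1

A single mismatch occurs at site 11 (M/V).
That gives 1 mismatch out of 17 aligned sites, so the Hamming distance is 1.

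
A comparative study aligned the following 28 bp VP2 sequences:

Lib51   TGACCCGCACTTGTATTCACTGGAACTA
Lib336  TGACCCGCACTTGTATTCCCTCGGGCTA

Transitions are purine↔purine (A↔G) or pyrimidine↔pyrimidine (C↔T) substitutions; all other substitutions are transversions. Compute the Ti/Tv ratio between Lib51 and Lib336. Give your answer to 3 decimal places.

1.000

Mismatches occur at site 19 (A↔C, transversion), site 22 (G↔C, transversion), site 24 (A↔G, transition), site 25 (A↔G, transition).
Of the 4 differences, 2 transitions and 2 transversions, so Ti/Tv = 2/2 = 1.000.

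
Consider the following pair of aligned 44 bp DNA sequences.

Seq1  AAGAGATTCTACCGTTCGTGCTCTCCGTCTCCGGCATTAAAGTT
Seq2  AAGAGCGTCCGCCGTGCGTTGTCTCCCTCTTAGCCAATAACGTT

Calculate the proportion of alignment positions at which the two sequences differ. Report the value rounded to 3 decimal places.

The sequences differ at positions 6 (A/C), 7 (T/G), 10 (T/C), 11 (A/G), 16 (T/G), 20 (G/T), 21 (C/G), 27 (G/C), 31 (C/T), 32 (C/A), 34 (G/C), 37 (T/A), 41 (A/C).
There are 13 differences over 44 sites, so p = 13/44 = 0.295.

0.295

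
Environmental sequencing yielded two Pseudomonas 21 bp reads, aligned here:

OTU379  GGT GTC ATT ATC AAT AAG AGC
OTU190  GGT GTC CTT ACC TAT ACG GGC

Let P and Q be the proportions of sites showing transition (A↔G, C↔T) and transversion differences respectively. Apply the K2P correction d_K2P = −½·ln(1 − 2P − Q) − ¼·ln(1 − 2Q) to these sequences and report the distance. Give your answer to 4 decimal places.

Differing sites — 7:A/C (Tv); 11:T/C (Ti); 13:A/T (Tv); 17:A/C (Tv); 19:A/G (Ti).
Of the 5 differences, 2 transitions and 3 transversions over 21 sites: P = 2/21 = 0.095238, Q = 3/21 = 0.142857.
d = −0.5·ln(0.666667) − 0.25·ln(0.714286) = −0.5·(-0.405465) − 0.25·(-0.336472) = 0.2869.

0.2869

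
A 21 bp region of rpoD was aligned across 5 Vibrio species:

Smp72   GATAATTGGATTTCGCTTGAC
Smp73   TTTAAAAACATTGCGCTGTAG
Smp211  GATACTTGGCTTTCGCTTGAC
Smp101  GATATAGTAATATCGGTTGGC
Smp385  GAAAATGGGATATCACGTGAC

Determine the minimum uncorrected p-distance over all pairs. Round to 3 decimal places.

Pairwise Hamming distances:
  Smp72 vs Smp73: 10
  Smp72 vs Smp211: 2
  Smp72 vs Smp101: 8
  Smp72 vs Smp385: 5
  Smp73 vs Smp211: 12
  Smp73 vs Smp101: 13
  Smp73 vs Smp385: 14
  Smp211 vs Smp101: 9
  Smp211 vs Smp385: 7
  Smp101 vs Smp385: 9
The smallest is 2 mismatches, between Smp72 and Smp211; p = 2/21 = 0.095.

0.095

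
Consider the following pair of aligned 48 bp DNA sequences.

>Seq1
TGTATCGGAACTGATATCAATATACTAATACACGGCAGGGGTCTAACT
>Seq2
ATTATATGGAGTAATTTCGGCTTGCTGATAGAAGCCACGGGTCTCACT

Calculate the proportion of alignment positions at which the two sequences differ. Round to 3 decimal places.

Mismatches occur at site 1 (T↔A), site 2 (G↔T), site 6 (C↔A), site 7 (G↔T), site 9 (A↔G), site 11 (C↔G), site 13 (G↔A), site 16 (A↔T), site 19 (A↔G), site 20 (A↔G), site 21 (T↔C), site 22 (A↔T), site 24 (A↔G), site 27 (A↔G), site 31 (C↔G), site 33 (C↔A), site 35 (G↔C), site 38 (G↔C), site 45 (A↔C).
There are 19 differences over 48 sites, so p = 19/48 = 0.396.

0.396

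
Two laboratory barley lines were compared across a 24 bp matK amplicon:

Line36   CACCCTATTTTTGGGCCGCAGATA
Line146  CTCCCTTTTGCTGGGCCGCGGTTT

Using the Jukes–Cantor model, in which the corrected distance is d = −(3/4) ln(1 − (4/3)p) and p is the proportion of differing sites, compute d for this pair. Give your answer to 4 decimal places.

0.3694

Mismatches occur at site 2 (A↔T), site 7 (A↔T), site 10 (T↔G), site 11 (T↔C), site 20 (A↔G), site 22 (A↔T), site 24 (A↔T).
p = 7/24 = 0.291667.
d = −0.75 · ln(1 − (4/3)·0.291667) = −0.75 · ln(0.611111) = −0.75 · (-0.492477) = 0.3694.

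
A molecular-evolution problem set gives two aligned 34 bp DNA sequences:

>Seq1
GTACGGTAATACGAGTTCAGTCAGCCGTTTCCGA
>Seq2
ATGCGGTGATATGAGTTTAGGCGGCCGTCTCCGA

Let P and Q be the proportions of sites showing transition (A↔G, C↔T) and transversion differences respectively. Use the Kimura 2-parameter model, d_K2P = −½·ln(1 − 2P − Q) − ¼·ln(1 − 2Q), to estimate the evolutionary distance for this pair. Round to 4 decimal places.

0.3061

Differing sites — 1:G/A (Ti); 3:A/G (Ti); 8:A/G (Ti); 12:C/T (Ti); 18:C/T (Ti); 21:T/G (Tv); 23:A/G (Ti); 29:T/C (Ti).
Of the 8 differences, 7 transitions and 1 transversion over 34 sites: P = 7/34 = 0.205882, Q = 1/34 = 0.029412.
d = −0.5·ln(0.558824) − 0.25·ln(0.941176) = −0.5·(-0.581921) − 0.25·(-0.060625) = 0.3061.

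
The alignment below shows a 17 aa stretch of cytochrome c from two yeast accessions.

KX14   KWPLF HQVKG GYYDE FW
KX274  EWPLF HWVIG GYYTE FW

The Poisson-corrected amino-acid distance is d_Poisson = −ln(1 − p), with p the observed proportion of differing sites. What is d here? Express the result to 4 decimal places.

0.2683

Mismatches occur at site 1 (K→E), site 7 (Q→W), site 9 (K→I), site 14 (D→T).
p = 4/17 = 0.235294.
d = −ln(1 − 0.235294) = −ln(0.764706) = 0.2683.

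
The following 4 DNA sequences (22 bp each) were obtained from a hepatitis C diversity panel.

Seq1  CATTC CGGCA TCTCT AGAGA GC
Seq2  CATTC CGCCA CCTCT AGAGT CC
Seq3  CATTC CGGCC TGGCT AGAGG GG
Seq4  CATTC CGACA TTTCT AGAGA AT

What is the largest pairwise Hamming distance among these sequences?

8

Pairwise Hamming distances:
  Seq1 vs Seq2: 4
  Seq1 vs Seq3: 5
  Seq1 vs Seq4: 4
  Seq2 vs Seq3: 8
  Seq2 vs Seq4: 6
  Seq3 vs Seq4: 7
The largest is 8, between Seq2 and Seq3.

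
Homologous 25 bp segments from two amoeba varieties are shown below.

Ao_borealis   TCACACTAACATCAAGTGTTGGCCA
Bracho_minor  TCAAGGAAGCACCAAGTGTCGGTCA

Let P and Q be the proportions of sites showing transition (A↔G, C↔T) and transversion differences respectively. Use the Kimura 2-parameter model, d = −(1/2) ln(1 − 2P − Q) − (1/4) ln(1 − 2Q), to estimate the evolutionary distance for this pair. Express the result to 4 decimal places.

0.4356

Mismatches occur at site 4 (C/A, transversion), site 5 (A/G, transition), site 6 (C/G, transversion), site 7 (T/A, transversion), site 9 (A/G, transition), site 12 (T/C, transition), site 20 (T/C, transition), site 23 (C/T, transition).
Of the 8 differences, 5 transitions and 3 transversions over 25 sites: P = 5/25 = 0.200000, Q = 3/25 = 0.120000.
d = −0.5·ln(0.480000) − 0.25·ln(0.760000) = −0.5·(-0.733969) − 0.25·(-0.274437) = 0.4356.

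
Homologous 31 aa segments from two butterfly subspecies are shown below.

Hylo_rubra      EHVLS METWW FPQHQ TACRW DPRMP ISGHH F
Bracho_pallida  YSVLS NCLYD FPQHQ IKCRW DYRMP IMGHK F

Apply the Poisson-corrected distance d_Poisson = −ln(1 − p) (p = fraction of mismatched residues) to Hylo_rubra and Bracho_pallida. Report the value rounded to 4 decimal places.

The sequences differ at positions 1 (E/Y), 2 (H/S), 6 (M/N), 7 (E/C), 8 (T/L), 9 (W/Y), 10 (W/D), 16 (T/I), 17 (A/K), 22 (P/Y), 27 (S/M), 30 (H/K).
p = 12/31 = 0.387097.
d = −ln(1 − 0.387097) = −ln(0.612903) = 0.4895.

0.4895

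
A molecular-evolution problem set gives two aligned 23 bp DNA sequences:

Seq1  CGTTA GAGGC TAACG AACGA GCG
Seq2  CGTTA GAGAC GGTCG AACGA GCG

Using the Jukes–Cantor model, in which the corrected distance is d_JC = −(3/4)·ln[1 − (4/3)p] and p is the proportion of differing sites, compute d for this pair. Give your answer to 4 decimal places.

0.1979

Mismatches occur at site 9 (G↔A), site 11 (T↔G), site 12 (A↔G), site 13 (A↔T).
p = 4/23 = 0.173913.
d = −0.75 · ln(1 − (4/3)·0.173913) = −0.75 · ln(0.768116) = −0.75 · (-0.263815) = 0.1979.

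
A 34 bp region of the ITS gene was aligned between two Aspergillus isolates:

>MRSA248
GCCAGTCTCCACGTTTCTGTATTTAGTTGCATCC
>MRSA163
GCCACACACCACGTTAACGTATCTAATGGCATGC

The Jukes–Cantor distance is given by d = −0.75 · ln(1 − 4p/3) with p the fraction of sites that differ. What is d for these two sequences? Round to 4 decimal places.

Mismatches occur at site 5 (G↔C), site 6 (T↔A), site 8 (T↔A), site 16 (T↔A), site 17 (C↔A), site 18 (T↔C), site 23 (T↔C), site 26 (G↔A), site 28 (T↔G), site 33 (C↔G).
p = 10/34 = 0.294118.
d = −0.75 · ln(1 − (4/3)·0.294118) = −0.75 · ln(0.607843) = −0.75 · (-0.497839) = 0.3734.

0.3734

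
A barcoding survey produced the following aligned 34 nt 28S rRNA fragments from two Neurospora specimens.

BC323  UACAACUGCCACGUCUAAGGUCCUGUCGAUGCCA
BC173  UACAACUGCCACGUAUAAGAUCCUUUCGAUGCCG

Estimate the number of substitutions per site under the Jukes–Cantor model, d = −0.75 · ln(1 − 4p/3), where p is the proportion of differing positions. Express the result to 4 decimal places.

Mismatches occur at site 15 (C/A), site 20 (G/A), site 25 (G/U), site 34 (A/G).
p = 4/34 = 0.117647.
d = −0.75 · ln(1 − (4/3)·0.117647) = −0.75 · ln(0.843137) = −0.75 · (-0.170626) = 0.1280.

0.1280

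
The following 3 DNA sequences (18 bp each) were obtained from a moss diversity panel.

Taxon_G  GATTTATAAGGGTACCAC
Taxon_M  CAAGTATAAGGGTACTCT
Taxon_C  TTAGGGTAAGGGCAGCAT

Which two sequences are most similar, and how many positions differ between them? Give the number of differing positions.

Pairwise Hamming distances:
  Taxon_G vs Taxon_M: 6
  Taxon_G vs Taxon_C: 9
  Taxon_M vs Taxon_C: 8
The smallest is 6, between Taxon_G and Taxon_M.

6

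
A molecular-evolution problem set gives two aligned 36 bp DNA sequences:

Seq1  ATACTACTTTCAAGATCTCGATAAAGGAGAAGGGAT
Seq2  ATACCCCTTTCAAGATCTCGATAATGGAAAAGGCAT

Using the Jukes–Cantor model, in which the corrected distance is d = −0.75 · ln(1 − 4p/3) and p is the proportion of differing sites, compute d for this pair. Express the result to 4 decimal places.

Mismatches occur at site 5 (T→C), site 6 (A→C), site 25 (A→T), site 29 (G→A), site 34 (G→C).
p = 5/36 = 0.138889.
d = −0.75 · ln(1 − (4/3)·0.138889) = −0.75 · ln(0.814815) = −0.75 · (-0.204794) = 0.1536.

0.1536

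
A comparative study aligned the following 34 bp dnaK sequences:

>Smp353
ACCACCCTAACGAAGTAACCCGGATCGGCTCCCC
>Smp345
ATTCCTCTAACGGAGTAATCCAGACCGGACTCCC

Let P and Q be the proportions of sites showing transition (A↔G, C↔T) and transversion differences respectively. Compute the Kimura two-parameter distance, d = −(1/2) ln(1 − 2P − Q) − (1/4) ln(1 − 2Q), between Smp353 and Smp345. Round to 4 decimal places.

0.4749

The sequences differ at positions 2 (C/T, transition), 3 (C/T, transition), 4 (A/C, transversion), 6 (C/T, transition), 13 (A/G, transition), 19 (C/T, transition), 22 (G/A, transition), 25 (T/C, transition), 29 (C/A, transversion), 30 (T/C, transition), 31 (C/T, transition).
Of the 11 differences, 9 transitions and 2 transversions over 34 sites: P = 9/34 = 0.264706, Q = 2/34 = 0.058824.
d = −0.5·ln(0.411764) − 0.25·ln(0.882352) = −0.5·(-0.887305) − 0.25·(-0.125164) = 0.4749.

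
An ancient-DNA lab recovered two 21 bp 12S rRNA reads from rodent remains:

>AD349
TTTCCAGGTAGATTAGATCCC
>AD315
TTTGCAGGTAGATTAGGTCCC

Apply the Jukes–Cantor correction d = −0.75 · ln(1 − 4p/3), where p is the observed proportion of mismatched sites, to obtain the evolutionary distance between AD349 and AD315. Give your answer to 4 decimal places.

0.1019

The sequences differ at positions 4 (C/G), 17 (A/G).
p = 2/21 = 0.095238.
d = −0.75 · ln(1 − (4/3)·0.095238) = −0.75 · ln(0.873016) = −0.75 · (-0.135801) = 0.1019.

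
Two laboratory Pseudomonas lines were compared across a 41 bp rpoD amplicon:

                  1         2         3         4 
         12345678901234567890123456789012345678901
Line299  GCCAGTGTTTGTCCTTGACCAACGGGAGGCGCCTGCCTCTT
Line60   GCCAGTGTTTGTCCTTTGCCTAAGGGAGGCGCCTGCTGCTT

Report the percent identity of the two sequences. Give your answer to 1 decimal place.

Differing sites — 17:G/T; 18:A/G; 21:A/T; 23:C/A; 37:C/T; 38:T/G.
35 of the 41 sites match, so the percent identity is 35/41 × 100 = 85.4%.

85.4%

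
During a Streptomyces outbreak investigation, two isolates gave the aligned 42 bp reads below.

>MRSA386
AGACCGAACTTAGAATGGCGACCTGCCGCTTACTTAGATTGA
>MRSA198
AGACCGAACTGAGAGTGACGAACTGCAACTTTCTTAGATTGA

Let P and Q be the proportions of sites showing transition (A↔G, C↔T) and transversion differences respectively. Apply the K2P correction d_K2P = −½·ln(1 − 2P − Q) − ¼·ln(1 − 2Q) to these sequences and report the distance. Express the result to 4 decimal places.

0.1888

Mismatches occur at site 11 (T→G, transversion), site 15 (A→G, transition), site 18 (G→A, transition), site 22 (C→A, transversion), site 27 (C→A, transversion), site 28 (G→A, transition), site 32 (A→T, transversion).
Of the 7 differences, 3 transitions and 4 transversions over 42 sites: P = 3/42 = 0.071429, Q = 4/42 = 0.095238.
d = −0.5·ln(0.761904) − 0.25·ln(0.809524) = −0.5·(-0.271935) − 0.25·(-0.211309) = 0.1888.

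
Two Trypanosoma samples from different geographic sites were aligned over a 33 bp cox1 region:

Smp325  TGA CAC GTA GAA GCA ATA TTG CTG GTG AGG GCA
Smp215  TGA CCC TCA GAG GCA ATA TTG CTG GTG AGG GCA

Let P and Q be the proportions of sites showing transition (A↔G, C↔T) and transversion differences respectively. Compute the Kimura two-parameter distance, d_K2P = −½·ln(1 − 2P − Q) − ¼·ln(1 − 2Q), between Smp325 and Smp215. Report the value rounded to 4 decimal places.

0.1326

Differing sites — 5:A/C (Tv); 7:G/T (Tv); 8:T/C (Ti); 12:A/G (Ti).
Of the 4 differences, 2 transitions and 2 transversions over 33 sites: P = 2/33 = 0.060606, Q = 2/33 = 0.060606.
d = −0.5·ln(0.818182) − 0.25·ln(0.878788) = −0.5·(-0.200670) − 0.25·(-0.129212) = 0.1326.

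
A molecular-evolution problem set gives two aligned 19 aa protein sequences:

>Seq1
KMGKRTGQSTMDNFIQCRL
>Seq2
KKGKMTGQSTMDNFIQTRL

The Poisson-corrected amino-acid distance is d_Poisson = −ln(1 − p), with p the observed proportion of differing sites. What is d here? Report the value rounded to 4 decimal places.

The sequences differ at positions 2 (M/K), 5 (R/M), 17 (C/T).
p = 3/19 = 0.157895.
d = −ln(1 − 0.157895) = −ln(0.842105) = 0.1719.

0.1719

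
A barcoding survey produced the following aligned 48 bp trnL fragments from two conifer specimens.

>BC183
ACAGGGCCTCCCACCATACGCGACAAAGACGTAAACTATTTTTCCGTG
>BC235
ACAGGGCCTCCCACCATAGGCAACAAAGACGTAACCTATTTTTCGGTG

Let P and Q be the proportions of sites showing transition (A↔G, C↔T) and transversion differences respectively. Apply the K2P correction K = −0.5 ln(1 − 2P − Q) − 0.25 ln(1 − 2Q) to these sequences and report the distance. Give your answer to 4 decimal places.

0.0884

The sequences differ at positions 19 (C/G, transversion), 22 (G/A, transition), 35 (A/C, transversion), 45 (C/G, transversion).
Of the 4 differences, 1 transition and 3 transversions over 48 sites: P = 1/48 = 0.020833, Q = 3/48 = 0.062500.
d = −0.5·ln(0.895834) − 0.25·ln(0.875000) = −0.5·(-0.110000) − 0.25·(-0.133531) = 0.0884.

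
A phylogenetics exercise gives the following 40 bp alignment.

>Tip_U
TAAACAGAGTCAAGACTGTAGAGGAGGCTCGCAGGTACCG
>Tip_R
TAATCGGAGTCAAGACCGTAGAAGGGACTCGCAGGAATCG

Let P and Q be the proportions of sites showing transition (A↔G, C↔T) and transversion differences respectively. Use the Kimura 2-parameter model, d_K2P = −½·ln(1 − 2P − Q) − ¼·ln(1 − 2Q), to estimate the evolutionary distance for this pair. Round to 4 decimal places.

The sequences differ at positions 4 (A/T, transversion), 6 (A/G, transition), 17 (T/C, transition), 23 (G/A, transition), 25 (A/G, transition), 27 (G/A, transition), 36 (T/A, transversion), 38 (C/T, transition).
Of the 8 differences, 6 transitions and 2 transversions over 40 sites: P = 6/40 = 0.150000, Q = 2/40 = 0.050000.
d = −0.5·ln(0.650000) − 0.25·ln(0.900000) = −0.5·(-0.430783) − 0.25·(-0.105361) = 0.2417.

0.2417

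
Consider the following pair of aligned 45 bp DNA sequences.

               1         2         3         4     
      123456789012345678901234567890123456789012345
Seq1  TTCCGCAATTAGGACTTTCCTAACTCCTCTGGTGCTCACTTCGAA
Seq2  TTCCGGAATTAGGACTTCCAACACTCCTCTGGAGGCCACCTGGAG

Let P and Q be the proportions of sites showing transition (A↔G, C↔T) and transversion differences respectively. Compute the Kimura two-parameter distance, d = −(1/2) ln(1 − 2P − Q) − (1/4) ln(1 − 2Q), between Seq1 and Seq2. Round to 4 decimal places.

0.2959

Mismatches occur at site 6 (C/G, transversion), site 18 (T/C, transition), site 20 (C/A, transversion), site 21 (T/A, transversion), site 22 (A/C, transversion), site 33 (T/A, transversion), site 35 (C/G, transversion), site 36 (T/C, transition), site 40 (T/C, transition), site 42 (C/G, transversion), site 45 (A/G, transition).
Of the 11 differences, 4 transitions and 7 transversions over 45 sites: P = 4/45 = 0.088889, Q = 7/45 = 0.155556.
d = −0.5·ln(0.666666) − 0.25·ln(0.688888) = −0.5·(-0.405466) − 0.25·(-0.372677) = 0.2959.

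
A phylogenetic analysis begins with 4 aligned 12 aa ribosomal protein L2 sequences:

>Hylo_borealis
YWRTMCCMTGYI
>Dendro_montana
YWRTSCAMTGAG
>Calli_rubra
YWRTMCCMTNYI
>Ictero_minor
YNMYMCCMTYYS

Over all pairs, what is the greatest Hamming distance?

Pairwise Hamming distances:
  Hylo_borealis vs Dendro_montana: 4
  Hylo_borealis vs Calli_rubra: 1
  Hylo_borealis vs Ictero_minor: 5
  Dendro_montana vs Calli_rubra: 5
  Dendro_montana vs Ictero_minor: 8
  Calli_rubra vs Ictero_minor: 5
The largest is 8, between Dendro_montana and Ictero_minor.

8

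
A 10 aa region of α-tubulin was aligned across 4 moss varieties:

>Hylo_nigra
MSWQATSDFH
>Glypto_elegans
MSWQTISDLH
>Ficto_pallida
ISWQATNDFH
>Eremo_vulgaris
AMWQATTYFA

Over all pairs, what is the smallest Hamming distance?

2

Pairwise Hamming distances:
  Hylo_nigra vs Glypto_elegans: 3
  Hylo_nigra vs Ficto_pallida: 2
  Hylo_nigra vs Eremo_vulgaris: 5
  Glypto_elegans vs Ficto_pallida: 5
  Glypto_elegans vs Eremo_vulgaris: 8
  Ficto_pallida vs Eremo_vulgaris: 5
The smallest is 2, between Hylo_nigra and Ficto_pallida.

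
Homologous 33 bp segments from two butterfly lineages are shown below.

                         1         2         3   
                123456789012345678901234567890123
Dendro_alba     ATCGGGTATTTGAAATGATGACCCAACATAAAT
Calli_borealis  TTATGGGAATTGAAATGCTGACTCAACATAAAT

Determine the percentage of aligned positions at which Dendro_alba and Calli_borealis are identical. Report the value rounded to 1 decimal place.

78.8%

Mismatches occur at site 1 (A→T), site 3 (C→A), site 4 (G→T), site 7 (T→G), site 9 (T→A), site 18 (A→C), site 23 (C→T).
26 of the 33 sites match, so the percent identity is 26/33 × 100 = 78.8%.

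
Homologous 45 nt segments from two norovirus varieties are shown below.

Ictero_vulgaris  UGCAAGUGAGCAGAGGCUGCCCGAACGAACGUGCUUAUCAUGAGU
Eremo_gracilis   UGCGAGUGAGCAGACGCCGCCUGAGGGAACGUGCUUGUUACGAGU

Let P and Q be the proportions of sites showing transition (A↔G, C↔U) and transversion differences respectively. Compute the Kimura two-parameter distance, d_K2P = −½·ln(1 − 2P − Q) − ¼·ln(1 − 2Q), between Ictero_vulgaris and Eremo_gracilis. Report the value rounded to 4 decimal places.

0.2430

Differing sites — 4:A/G (Ti); 15:G/C (Tv); 18:U/C (Ti); 22:C/U (Ti); 25:A/G (Ti); 26:C/G (Tv); 37:A/G (Ti); 39:C/U (Ti); 41:U/C (Ti).
Of the 9 differences, 7 transitions and 2 transversions over 45 sites: P = 7/45 = 0.155556, Q = 2/45 = 0.044444.
d = −0.5·ln(0.644444) − 0.25·ln(0.911112) = −0.5·(-0.439367) − 0.25·(-0.093089) = 0.2430.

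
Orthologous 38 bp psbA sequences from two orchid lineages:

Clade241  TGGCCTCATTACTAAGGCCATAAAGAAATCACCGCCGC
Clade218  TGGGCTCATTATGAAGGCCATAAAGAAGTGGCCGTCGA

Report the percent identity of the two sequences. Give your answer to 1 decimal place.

Mismatches occur at site 4 (C/G), site 12 (C/T), site 13 (T/G), site 28 (A/G), site 30 (C/G), site 31 (A/G), site 35 (C/T), site 38 (C/A).
30 of the 38 sites match, so the percent identity is 30/38 × 100 = 78.9%.

78.9%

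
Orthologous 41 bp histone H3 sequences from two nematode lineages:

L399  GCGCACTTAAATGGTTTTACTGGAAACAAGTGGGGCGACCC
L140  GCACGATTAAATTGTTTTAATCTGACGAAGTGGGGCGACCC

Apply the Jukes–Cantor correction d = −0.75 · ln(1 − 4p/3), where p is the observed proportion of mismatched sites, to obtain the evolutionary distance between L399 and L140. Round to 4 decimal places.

0.2950

Differing sites — 3:G/A; 5:A/G; 6:C/A; 13:G/T; 20:C/A; 22:G/C; 23:G/T; 24:A/G; 26:A/C; 27:C/G.
p = 10/41 = 0.243902.
d = −0.75 · ln(1 − (4/3)·0.243902) = −0.75 · ln(0.674797) = −0.75 · (-0.393343) = 0.2950.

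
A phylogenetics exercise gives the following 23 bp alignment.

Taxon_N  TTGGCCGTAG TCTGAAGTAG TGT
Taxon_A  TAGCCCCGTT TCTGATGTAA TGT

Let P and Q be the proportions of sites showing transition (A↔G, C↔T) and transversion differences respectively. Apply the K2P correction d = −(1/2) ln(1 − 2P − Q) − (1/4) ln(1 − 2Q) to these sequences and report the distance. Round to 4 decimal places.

Mismatches occur at site 2 (T/A, transversion), site 4 (G/C, transversion), site 7 (G/C, transversion), site 8 (T/G, transversion), site 9 (A/T, transversion), site 10 (G/T, transversion), site 16 (A/T, transversion), site 20 (G/A, transition).
Of the 8 differences, 1 transition and 7 transversions over 23 sites: P = 1/23 = 0.043478, Q = 7/23 = 0.304348.
d = −0.5·ln(0.608696) − 0.25·ln(0.391304) = −0.5·(-0.496436) − 0.25·(-0.938271) = 0.4828.

0.4828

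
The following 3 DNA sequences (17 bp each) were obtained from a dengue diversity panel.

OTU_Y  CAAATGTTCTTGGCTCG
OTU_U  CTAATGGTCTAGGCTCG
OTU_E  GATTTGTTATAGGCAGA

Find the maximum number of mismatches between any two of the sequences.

Pairwise Hamming distances:
  OTU_Y vs OTU_U: 3
  OTU_Y vs OTU_E: 8
  OTU_U vs OTU_E: 9
The largest is 9, between OTU_U and OTU_E.

9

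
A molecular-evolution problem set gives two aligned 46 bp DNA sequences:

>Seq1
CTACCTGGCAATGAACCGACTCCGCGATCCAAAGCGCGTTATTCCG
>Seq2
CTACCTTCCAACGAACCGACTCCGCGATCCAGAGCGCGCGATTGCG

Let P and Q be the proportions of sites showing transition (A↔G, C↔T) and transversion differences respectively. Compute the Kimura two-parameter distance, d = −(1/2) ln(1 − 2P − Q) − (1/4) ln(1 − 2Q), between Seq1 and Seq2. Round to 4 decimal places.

0.1703

Mismatches occur at site 7 (G/T, transversion), site 8 (G/C, transversion), site 12 (T/C, transition), site 32 (A/G, transition), site 39 (T/C, transition), site 40 (T/G, transversion), site 44 (C/G, transversion).
Of the 7 differences, 3 transitions and 4 transversions over 46 sites: P = 3/46 = 0.065217, Q = 4/46 = 0.086957.
d = −0.5·ln(0.782609) − 0.25·ln(0.826086) = −0.5·(-0.245122) − 0.25·(-0.191056) = 0.1703.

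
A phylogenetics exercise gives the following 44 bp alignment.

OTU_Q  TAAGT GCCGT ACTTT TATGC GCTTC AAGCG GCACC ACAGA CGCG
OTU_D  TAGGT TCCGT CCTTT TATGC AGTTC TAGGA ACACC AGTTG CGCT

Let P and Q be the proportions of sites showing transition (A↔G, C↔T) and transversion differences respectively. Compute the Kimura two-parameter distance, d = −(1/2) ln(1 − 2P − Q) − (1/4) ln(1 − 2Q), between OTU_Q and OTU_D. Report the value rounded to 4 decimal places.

0.4142

The sequences differ at positions 3 (A/G, transition), 6 (G/T, transversion), 11 (A/C, transversion), 21 (G/A, transition), 22 (C/G, transversion), 26 (A/T, transversion), 29 (C/G, transversion), 30 (G/A, transition), 31 (G/A, transition), 37 (C/G, transversion), 38 (A/T, transversion), 39 (G/T, transversion), 40 (A/G, transition), 44 (G/T, transversion).
Of the 14 differences, 5 transitions and 9 transversions over 44 sites: P = 5/44 = 0.113636, Q = 9/44 = 0.204545.
d = −0.5·ln(0.568183) − 0.25·ln(0.590910) = −0.5·(-0.565312) − 0.25·(-0.526092) = 0.4142.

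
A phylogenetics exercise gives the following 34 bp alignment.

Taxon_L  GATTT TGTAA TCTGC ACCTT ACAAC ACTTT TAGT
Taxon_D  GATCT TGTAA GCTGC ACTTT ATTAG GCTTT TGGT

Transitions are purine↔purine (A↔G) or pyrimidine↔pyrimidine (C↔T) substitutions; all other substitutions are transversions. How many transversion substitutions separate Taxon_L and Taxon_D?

Mismatches occur at site 4 (T/C, transition), site 11 (T/G, transversion), site 18 (C/T, transition), site 22 (C/T, transition), site 23 (A/T, transversion), site 25 (C/G, transversion), site 26 (A/G, transition), site 32 (A/G, transition).
Of the 8 differences, 5 transitions and 3 transversions, so the answer is 3.

3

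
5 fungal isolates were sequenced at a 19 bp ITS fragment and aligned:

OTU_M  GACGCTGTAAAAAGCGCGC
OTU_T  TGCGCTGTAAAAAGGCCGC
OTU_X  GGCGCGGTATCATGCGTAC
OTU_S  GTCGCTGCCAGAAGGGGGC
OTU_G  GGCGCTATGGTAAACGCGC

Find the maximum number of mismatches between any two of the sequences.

Pairwise Hamming distances:
  OTU_M vs OTU_T: 4
  OTU_M vs OTU_X: 7
  OTU_M vs OTU_S: 6
  OTU_M vs OTU_G: 6
  OTU_T vs OTU_X: 9
  OTU_T vs OTU_S: 7
  OTU_T vs OTU_G: 8
  OTU_X vs OTU_S: 10
  OTU_X vs OTU_G: 9
  OTU_S vs OTU_G: 9
The largest is 10, between OTU_X and OTU_S.

10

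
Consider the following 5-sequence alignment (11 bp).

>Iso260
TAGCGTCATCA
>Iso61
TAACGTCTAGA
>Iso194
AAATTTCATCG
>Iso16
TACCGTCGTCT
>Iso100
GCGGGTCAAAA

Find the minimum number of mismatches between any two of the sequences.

3

Pairwise Hamming distances:
  Iso260 vs Iso61: 4
  Iso260 vs Iso194: 5
  Iso260 vs Iso16: 3
  Iso260 vs Iso100: 5
  Iso61 vs Iso194: 7
  Iso61 vs Iso16: 5
  Iso61 vs Iso100: 6
  Iso194 vs Iso16: 6
  Iso194 vs Iso100: 8
  Iso16 vs Iso100: 8
The smallest is 3, between Iso260 and Iso16.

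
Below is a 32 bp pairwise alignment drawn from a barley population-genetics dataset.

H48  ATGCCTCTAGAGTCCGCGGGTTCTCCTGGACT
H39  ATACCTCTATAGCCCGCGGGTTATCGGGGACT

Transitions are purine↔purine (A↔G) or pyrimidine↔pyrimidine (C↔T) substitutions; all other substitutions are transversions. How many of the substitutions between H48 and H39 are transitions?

2

The sequences differ at positions 3 (G/A, transition), 10 (G/T, transversion), 13 (T/C, transition), 23 (C/A, transversion), 26 (C/G, transversion), 27 (T/G, transversion).
Of the 6 differences, 2 transitions and 4 transversions, so the answer is 2.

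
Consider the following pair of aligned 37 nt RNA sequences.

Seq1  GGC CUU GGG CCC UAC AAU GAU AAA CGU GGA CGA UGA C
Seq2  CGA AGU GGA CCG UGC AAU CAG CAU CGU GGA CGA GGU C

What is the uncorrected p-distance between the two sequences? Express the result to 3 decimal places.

The sequences differ at positions 1 (G/C), 3 (C/A), 4 (C/A), 5 (U/G), 9 (G/A), 12 (C/G), 14 (A/G), 19 (G/C), 21 (U/G), 22 (A/C), 24 (A/U), 34 (U/G), 36 (A/U).
There are 13 differences over 37 sites, so p = 13/37 = 0.351.

0.351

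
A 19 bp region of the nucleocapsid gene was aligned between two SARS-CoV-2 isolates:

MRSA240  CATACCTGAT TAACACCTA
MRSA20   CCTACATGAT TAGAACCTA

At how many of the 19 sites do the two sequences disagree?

Differing sites — 2:A/C; 6:C/A; 13:A/G; 14:C/A.
That gives 4 mismatches out of 19 aligned sites, so the Hamming distance is 4.

4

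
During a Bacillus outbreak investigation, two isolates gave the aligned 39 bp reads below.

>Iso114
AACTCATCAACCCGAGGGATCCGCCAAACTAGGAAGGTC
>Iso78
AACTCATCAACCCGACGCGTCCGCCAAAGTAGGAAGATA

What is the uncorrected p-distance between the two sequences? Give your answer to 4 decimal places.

0.1538

Mismatches occur at site 16 (G↔C), site 18 (G↔C), site 19 (A↔G), site 29 (C↔G), site 37 (G↔A), site 39 (C↔A).
There are 6 differences over 39 sites, so p = 6/39 = 0.1538.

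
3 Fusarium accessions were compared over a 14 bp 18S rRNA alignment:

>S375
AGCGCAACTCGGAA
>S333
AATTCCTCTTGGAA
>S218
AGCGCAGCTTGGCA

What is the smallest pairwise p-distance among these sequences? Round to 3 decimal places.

Pairwise Hamming distances:
  S375 vs S333: 6
  S375 vs S218: 3
  S333 vs S218: 6
The smallest is 3 mismatches, between S375 and S218; p = 3/14 = 0.214.

0.214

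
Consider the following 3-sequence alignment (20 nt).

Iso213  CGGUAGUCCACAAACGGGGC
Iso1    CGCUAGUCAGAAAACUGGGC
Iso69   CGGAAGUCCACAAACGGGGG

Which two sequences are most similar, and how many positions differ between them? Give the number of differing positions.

Pairwise Hamming distances:
  Iso213 vs Iso1: 5
  Iso213 vs Iso69: 2
  Iso1 vs Iso69: 7
The smallest is 2, between Iso213 and Iso69.

2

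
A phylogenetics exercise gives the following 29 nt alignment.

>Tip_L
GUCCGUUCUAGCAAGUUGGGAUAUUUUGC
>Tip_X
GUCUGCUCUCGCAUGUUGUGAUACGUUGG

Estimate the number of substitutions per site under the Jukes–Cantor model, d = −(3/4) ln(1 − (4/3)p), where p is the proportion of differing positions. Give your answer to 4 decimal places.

Differing sites — 4:C/U; 6:U/C; 10:A/C; 14:A/U; 19:G/U; 24:U/C; 25:U/G; 29:C/G.
p = 8/29 = 0.275862.
d = −0.75 · ln(1 − (4/3)·0.275862) = −0.75 · ln(0.632184) = −0.75 · (-0.458575) = 0.3439.

0.3439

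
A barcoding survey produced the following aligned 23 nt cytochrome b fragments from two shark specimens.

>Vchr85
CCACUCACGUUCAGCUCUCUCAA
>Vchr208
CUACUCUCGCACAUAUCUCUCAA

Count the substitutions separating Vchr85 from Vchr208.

Mismatches occur at site 2 (C/U), site 7 (A/U), site 10 (U/C), site 11 (U/A), site 14 (G/U), site 15 (C/A).
That gives 6 mismatches out of 23 aligned sites, so the Hamming distance is 6.

6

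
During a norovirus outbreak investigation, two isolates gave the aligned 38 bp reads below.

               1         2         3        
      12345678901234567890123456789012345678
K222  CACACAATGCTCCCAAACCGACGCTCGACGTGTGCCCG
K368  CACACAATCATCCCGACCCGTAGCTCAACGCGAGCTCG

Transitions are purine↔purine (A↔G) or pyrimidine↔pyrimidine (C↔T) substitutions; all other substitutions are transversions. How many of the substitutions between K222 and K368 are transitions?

4

The sequences differ at positions 9 (G/C, transversion), 10 (C/A, transversion), 15 (A/G, transition), 17 (A/C, transversion), 21 (A/T, transversion), 22 (C/A, transversion), 27 (G/A, transition), 31 (T/C, transition), 33 (T/A, transversion), 36 (C/T, transition).
Of the 10 differences, 4 transitions and 6 transversions, so the answer is 4.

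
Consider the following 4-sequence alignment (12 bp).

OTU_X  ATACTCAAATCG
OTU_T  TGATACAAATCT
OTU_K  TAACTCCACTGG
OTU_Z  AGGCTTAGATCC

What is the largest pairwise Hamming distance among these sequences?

Pairwise Hamming distances:
  OTU_X vs OTU_T: 5
  OTU_X vs OTU_K: 5
  OTU_X vs OTU_Z: 5
  OTU_T vs OTU_K: 7
  OTU_T vs OTU_Z: 7
  OTU_K vs OTU_Z: 9
The largest is 9, between OTU_K and OTU_Z.

9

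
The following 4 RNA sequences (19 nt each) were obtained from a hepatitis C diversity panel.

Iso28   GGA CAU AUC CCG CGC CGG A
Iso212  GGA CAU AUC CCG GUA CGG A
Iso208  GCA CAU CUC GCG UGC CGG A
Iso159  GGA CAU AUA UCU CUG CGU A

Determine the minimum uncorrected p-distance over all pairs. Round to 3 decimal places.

Pairwise Hamming distances:
  Iso28 vs Iso212: 3
  Iso28 vs Iso208: 4
  Iso28 vs Iso159: 6
  Iso212 vs Iso208: 6
  Iso212 vs Iso159: 6
  Iso208 vs Iso159: 9
The smallest is 3 mismatches, between Iso28 and Iso212; p = 3/19 = 0.158.

0.158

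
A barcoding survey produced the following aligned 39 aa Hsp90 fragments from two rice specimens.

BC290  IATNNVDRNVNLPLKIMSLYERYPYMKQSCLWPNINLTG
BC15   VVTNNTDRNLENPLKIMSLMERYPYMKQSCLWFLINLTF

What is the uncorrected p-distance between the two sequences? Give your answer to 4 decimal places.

Differing sites — 1:I/V; 2:A/V; 6:V/T; 10:V/L; 11:N/E; 12:L/N; 20:Y/M; 33:P/F; 34:N/L; 39:G/F.
There are 10 differences over 39 sites, so p = 10/39 = 0.2564.

0.2564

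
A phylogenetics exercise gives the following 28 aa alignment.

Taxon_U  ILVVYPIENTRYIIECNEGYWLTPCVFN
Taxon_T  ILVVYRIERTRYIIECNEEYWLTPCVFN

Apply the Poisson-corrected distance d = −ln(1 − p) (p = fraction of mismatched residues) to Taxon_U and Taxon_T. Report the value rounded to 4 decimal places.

Differing sites — 6:P/R; 9:N/R; 19:G/E.
p = 3/28 = 0.107143.
d = −ln(1 − 0.107143) = −ln(0.892857) = 0.1133.

0.1133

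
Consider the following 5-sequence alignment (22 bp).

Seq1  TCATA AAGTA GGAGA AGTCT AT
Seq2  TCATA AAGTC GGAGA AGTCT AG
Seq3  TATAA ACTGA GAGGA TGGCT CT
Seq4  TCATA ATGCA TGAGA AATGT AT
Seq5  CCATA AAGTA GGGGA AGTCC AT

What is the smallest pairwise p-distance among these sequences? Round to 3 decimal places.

0.091

Pairwise Hamming distances:
  Seq1 vs Seq2: 2
  Seq1 vs Seq3: 11
  Seq1 vs Seq4: 5
  Seq1 vs Seq5: 3
  Seq2 vs Seq3: 13
  Seq2 vs Seq4: 7
  Seq2 vs Seq5: 5
  Seq3 vs Seq4: 14
  Seq3 vs Seq5: 12
  Seq4 vs Seq5: 8
The smallest is 2 mismatches, between Seq1 and Seq2; p = 2/22 = 0.091.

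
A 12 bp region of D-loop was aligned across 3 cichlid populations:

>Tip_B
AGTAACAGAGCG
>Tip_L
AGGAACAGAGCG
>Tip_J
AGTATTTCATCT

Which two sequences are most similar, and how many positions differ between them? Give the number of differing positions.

1

Pairwise Hamming distances:
  Tip_B vs Tip_L: 1
  Tip_B vs Tip_J: 6
  Tip_L vs Tip_J: 7
The smallest is 1, between Tip_B and Tip_L.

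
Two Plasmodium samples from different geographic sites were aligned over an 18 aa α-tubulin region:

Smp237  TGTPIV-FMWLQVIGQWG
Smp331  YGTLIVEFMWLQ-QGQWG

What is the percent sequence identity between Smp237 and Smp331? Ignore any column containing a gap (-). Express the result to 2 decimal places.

Excluding the 2 gap columns leaves 16 comparable sites.
Mismatches occur at site 1 (T→Y), site 4 (P→L), site 14 (I→Q).
13 of the 16 comparable sites match, so the percent identity is 13/16 × 100 = 81.25%.

81.25%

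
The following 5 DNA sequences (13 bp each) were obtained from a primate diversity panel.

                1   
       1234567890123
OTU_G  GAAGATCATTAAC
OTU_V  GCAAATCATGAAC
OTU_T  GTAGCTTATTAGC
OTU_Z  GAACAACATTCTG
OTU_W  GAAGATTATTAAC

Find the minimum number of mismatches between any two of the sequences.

Pairwise Hamming distances:
  OTU_G vs OTU_V: 3
  OTU_G vs OTU_T: 4
  OTU_G vs OTU_Z: 5
  OTU_G vs OTU_W: 1
  OTU_V vs OTU_T: 6
  OTU_V vs OTU_Z: 7
  OTU_V vs OTU_W: 4
  OTU_T vs OTU_Z: 8
  OTU_T vs OTU_W: 3
  OTU_Z vs OTU_W: 6
The smallest is 1, between OTU_G and OTU_W.

1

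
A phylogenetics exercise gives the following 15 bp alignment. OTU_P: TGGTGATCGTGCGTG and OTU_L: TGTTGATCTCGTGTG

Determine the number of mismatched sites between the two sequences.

Mismatches occur at site 3 (G↔T), site 9 (G↔T), site 10 (T↔C), site 12 (C↔T).
That gives 4 mismatches out of 15 aligned sites, so the Hamming distance is 4.

4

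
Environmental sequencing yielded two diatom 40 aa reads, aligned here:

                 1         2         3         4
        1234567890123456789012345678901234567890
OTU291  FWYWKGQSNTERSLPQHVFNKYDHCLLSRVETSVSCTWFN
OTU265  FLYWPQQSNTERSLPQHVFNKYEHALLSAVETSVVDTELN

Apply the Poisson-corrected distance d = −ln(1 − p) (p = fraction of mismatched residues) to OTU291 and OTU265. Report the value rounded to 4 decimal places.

0.2877

The sequences differ at positions 2 (W/L), 5 (K/P), 6 (G/Q), 23 (D/E), 25 (C/A), 29 (R/A), 35 (S/V), 36 (C/D), 38 (W/E), 39 (F/L).
p = 10/40 = 0.250000.
d = −ln(1 − 0.250000) = −ln(0.750000) = 0.2877.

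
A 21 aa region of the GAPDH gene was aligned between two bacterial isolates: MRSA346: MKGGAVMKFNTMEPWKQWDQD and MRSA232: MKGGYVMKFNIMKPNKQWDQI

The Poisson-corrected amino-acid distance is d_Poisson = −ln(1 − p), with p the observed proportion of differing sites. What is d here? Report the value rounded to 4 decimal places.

Mismatches occur at site 5 (A→Y), site 11 (T→I), site 13 (E→K), site 15 (W→N), site 21 (D→I).
p = 5/21 = 0.238095.
d = −ln(1 − 0.238095) = −ln(0.761905) = 0.2719.

0.2719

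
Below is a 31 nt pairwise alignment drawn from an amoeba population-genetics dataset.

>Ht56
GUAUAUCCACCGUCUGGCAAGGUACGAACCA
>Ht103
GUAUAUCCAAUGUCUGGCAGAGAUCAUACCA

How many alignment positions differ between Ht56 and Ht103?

Differing sites — 10:C/A; 11:C/U; 20:A/G; 21:G/A; 23:U/A; 24:A/U; 26:G/A; 27:A/U.
That gives 8 mismatches out of 31 aligned sites, so the Hamming distance is 8.

8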